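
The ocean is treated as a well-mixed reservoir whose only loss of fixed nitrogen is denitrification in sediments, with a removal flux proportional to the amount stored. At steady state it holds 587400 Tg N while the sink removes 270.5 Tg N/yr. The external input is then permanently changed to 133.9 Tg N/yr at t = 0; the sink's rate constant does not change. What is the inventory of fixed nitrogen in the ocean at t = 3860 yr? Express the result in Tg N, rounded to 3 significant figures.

341000 Tg N

The sink rate constant is k = F₀/M₀ = 270.5/587400 = 0.0004605 yr⁻¹.
Solving dM/dt = F₁ − kM with M(0) = M₀ gives M(t) = F₁/k + (M₀ − F₁/k)·e^(−kt).
F₁/k = 133.9/0.0004605 = 290770 Tg N; kt = 0.0004605 × 3860 = 1.778, e^(−kt) = 0.1691.
M(3860) = 290770 + (587400 − 290770) × 0.1691 = 290770 + 50150 = 340910 Tg N.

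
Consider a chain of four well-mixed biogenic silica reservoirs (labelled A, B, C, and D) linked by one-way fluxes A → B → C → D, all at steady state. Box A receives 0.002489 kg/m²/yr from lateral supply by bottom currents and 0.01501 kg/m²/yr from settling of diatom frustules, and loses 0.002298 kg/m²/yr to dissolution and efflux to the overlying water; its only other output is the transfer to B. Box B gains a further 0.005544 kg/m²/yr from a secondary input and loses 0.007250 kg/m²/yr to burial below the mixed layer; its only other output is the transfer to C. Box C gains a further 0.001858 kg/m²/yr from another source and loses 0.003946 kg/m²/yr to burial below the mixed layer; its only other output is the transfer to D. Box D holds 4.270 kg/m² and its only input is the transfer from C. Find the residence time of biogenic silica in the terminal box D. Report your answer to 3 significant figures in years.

Box A: F(A→B) = (0.002489 + 0.01501) − 0.002298 = 0.015201 kg/m²/yr.
Box B: F(B→C) = (0.015201 + 0.005544) − 0.007250 = 0.013495 kg/m²/yr.
Box C: F(C→D) = (0.013495 + 0.001858) − 0.003946 = 0.011407 kg/m²/yr.
Box D throughput = its input = 0.011407 kg/m²/yr; τ = 4.270 / 0.011407 = 374.3 yr.

374 yr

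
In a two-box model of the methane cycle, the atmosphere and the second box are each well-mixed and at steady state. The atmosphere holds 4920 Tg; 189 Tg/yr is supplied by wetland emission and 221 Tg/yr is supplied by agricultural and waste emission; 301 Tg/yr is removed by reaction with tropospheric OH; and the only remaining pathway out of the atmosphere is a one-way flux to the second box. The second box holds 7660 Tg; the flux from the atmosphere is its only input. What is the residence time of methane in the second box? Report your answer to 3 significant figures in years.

Balance the atmosphere: ΣF_in = 189 + 221 = 410.00 Tg/yr.
Flux to the second box = ΣF_in − (301) = 109.00 Tg/yr.
At steady state the output of the second box equals its input, 109.00 Tg/yr.
τ = M / F = 7660 / 109.00 = 70.28 yr.

70.3 yr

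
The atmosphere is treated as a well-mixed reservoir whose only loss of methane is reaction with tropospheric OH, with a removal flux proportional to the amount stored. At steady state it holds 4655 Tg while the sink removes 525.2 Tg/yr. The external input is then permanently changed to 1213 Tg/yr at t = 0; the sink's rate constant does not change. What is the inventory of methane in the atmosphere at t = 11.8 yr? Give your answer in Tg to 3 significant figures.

9140 Tg

τ = M₀/F₀ = 4655/525.2 = 8.863 yr; rate constant k = 1/τ.
New steady state M_∞ = F₁/k = F₁·τ = 1213 × 8.863 = 10751 Tg.
M(t) = M_∞ + (M₀ − M_∞)·e^(−t/τ); t/τ = 11.8/8.863 = 1.331, so e^(−t/τ) = 0.2641.
M(t) = 10751 − 6096 × 0.2641 = 9141.0 Tg.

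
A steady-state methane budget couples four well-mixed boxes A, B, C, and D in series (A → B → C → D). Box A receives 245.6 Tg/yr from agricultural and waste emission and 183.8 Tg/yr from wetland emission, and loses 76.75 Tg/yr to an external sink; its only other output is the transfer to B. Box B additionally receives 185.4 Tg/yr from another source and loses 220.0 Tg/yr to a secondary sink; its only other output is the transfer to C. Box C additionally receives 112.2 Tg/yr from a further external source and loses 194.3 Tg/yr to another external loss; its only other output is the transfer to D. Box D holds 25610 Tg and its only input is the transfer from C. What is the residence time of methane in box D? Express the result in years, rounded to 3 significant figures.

Box A: F(A→B) = (245.6 + 183.8) − 76.75 = 352.65 Tg/yr.
Box B: F(B→C) = (352.65 + 185.4) − 220.0 = 318.05 Tg/yr.
Box C: F(C→D) = (318.05 + 112.2) − 194.3 = 235.95 Tg/yr.
Box D throughput = its input = 235.95 Tg/yr; τ = 25610 / 235.95 = 108.5 yr.

109 yr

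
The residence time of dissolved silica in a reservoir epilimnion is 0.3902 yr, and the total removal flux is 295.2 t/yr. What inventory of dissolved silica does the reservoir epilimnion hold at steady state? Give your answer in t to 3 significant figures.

τ = M/F ⇒ M = τ × F = 0.3902 × 295.2 = 115.2 t.

115 t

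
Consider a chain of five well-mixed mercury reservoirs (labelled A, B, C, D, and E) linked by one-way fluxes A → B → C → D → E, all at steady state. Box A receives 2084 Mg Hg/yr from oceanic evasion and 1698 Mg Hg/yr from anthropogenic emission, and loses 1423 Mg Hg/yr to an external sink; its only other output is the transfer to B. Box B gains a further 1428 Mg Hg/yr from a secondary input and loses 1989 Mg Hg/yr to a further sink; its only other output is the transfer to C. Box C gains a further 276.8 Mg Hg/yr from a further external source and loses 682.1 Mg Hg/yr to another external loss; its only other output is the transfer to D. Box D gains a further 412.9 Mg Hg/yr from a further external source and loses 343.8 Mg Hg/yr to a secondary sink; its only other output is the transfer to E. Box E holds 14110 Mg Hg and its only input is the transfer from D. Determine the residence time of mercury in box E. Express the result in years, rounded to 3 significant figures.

9.65 yr

Box A: F(A→B) = (2084 + 1698) − 1423 = 2359.0 Mg Hg/yr.
Box B: F(B→C) = (2359.0 + 1428) − 1989 = 1798.0 Mg Hg/yr.
Box C: F(C→D) = (1798.0 + 276.8) − 682.1 = 1392.7 Mg Hg/yr.
Box D: F(D→E) = (1392.7 + 412.9) − 343.8 = 1461.8 Mg Hg/yr.
Box E throughput = its input = 1461.8 Mg Hg/yr; τ = 14110 / 1461.8 = 9.652 yr.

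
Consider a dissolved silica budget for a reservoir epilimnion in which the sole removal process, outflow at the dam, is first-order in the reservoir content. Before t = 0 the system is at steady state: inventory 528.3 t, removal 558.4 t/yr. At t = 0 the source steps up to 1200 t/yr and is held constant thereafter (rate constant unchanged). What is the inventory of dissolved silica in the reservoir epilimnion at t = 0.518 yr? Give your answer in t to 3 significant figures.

τ = M₀/F₀ = 528.3/558.4 = 0.9461 yr; rate constant k = 1/τ.
New steady state M_∞ = F₁/k = F₁·τ = 1200 × 0.9461 = 1135.3 t.
M(t) = M_∞ + (M₀ − M_∞)·e^(−t/τ); t/τ = 0.518/0.9461 = 0.5475, so e^(−t/τ) = 0.5784.
M(t) = 1135.3 − 607.0 × 0.5784 = 784.23 t.

784 t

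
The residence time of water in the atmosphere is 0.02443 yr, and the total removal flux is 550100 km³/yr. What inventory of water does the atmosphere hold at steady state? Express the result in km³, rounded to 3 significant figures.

13400 km³

τ = M/F ⇒ M = τ × F = 0.02443 × 550100 = 13440 km³.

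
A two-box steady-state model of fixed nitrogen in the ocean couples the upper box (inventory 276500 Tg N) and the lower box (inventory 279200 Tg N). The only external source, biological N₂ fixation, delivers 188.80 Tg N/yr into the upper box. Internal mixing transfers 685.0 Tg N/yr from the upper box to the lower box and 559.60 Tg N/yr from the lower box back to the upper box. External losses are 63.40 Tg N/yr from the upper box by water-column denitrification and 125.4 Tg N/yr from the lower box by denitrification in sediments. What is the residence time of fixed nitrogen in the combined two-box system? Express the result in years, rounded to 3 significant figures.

2940 yr

For the system as a whole, the A↔B exchange is internal and contributes nothing to the throughput; only the external sinks remove mass.
M_total = 276500 + 279200 = 555700 Tg N.
ΣF_external_out = 63.40 + 125.4 = 188.80 Tg N/yr.
τ = M_total / ΣF_ext = 555700 / 188.80 = 2943 yr.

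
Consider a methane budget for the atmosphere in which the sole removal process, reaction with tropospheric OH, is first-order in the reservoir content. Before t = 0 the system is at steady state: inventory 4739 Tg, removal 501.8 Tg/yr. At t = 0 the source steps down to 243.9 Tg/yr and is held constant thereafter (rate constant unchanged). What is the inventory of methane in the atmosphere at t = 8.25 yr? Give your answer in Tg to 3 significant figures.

3320 Tg

Residence time τ = M₀/F₀ = 9.444 yr. The eventual steady state is M_∞ = M₀·(F₁/F₀) = 4739 × 243.9/501.8 = 2303.4 Tg.
The anomaly ΔM(t) = M(t) − M_∞ decays as ΔM₀·e^(−t/τ) with ΔM₀ = 4739 − 2303.4 = 2436 Tg.
At t = 8.25 yr, e^(−t/τ) = e^(−0.8736) = 0.4175, so ΔM = 1017 Tg and M = 2303.4 + 1017 = 3320.2 Tg.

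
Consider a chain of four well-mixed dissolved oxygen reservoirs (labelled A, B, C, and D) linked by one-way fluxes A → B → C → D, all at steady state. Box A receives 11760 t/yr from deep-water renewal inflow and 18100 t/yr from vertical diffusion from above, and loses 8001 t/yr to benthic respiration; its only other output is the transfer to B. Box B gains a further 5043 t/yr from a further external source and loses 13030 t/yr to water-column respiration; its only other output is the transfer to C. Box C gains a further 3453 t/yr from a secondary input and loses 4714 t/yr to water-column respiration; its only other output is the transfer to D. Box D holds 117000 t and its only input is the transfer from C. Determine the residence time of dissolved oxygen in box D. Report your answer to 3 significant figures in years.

9.28 yr

Box A: F(A→B) = (11760 + 18100) − 8001 = 21859 t/yr.
Box B: F(B→C) = (21859 + 5043) − 13030 = 13872 t/yr.
Box C: F(C→D) = (13872 + 3453) − 4714 = 12611 t/yr.
Box D throughput = its input = 12611 t/yr; τ = 117000 / 12611 = 9.278 yr.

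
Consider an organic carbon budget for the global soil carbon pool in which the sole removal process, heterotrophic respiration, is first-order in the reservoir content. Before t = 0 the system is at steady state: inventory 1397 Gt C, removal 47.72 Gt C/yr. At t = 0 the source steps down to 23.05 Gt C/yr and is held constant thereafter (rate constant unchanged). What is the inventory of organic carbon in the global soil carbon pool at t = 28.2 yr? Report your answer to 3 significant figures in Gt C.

τ = M₀/F₀ = 1397/47.72 = 29.27 yr; rate constant k = 1/τ.
New steady state M_∞ = F₁/k = F₁·τ = 23.05 × 29.27 = 674.79 Gt C.
M(t) = M_∞ + (M₀ − M_∞)·e^(−t/τ); t/τ = 28.2/29.27 = 0.9633, so e^(−t/τ) = 0.3816.
M(t) = 674.79 + 722.2 × 0.3816 = 950.41 Gt C.

950 Gt C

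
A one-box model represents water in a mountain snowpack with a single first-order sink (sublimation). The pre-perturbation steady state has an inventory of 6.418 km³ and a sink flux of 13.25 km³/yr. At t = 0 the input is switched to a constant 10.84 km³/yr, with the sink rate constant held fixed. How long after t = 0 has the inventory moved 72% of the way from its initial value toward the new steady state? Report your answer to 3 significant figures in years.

τ = M₀/F₀ = 6.418/13.25 = 0.4844 yr.
The remaining gap fraction is e^(−t/τ); 72% covered ⇒ e^(−t/τ) = 0.280.
t = −τ ln(0.280) = 0.4844 × 1.273 = 0.6166 yr.

0.617 yr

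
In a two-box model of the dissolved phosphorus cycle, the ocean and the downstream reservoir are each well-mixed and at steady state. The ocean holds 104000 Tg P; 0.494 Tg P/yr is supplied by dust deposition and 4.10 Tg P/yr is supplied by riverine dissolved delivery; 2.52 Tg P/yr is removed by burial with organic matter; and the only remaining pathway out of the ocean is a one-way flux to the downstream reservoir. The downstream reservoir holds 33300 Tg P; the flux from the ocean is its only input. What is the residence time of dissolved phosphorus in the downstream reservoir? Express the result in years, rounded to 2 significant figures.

16000 yr

Balance the ocean: ΣF_in = 0.494 + 4.10 = 4.5940 Tg P/yr.
Flux to the downstream reservoir = ΣF_in − (2.52) = 2.0740 Tg P/yr.
At steady state the output of the downstream reservoir equals its input, 2.0740 Tg P/yr.
τ = M / F = 33300 / 2.0740 = 16060 yr.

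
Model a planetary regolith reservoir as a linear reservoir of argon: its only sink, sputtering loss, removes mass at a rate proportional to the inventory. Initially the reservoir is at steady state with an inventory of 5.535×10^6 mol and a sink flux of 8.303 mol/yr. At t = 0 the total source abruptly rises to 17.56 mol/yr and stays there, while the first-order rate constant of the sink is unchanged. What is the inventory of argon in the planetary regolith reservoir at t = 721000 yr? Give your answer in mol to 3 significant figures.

τ = M₀/F₀ = 5.535×10^6/8.303 = 666600 yr; rate constant k = 1/τ.
New steady state M_∞ = F₁/k = F₁·τ = 17.56 × 666600 = 1.1706×10^7 mol.
M(t) = M_∞ + (M₀ − M_∞)·e^(−t/τ); t/τ = 721000/666600 = 1.082, so e^(−t/τ) = 0.3391.
M(t) = 1.1706×10^7 − 6.171×10^6 × 0.3391 = 9.6136×10^6 mol.

9.61×10^6 mol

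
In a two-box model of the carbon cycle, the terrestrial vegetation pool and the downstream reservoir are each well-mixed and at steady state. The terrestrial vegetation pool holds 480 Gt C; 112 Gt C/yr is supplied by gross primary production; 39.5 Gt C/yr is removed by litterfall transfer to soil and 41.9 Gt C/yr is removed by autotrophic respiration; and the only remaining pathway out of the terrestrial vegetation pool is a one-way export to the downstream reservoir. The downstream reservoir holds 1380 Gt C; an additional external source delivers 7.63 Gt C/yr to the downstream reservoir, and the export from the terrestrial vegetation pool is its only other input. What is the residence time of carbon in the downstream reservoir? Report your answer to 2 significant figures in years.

Balance the terrestrial vegetation pool: ΣF_in = 112.00 Gt C/yr.
Export to the downstream reservoir = ΣF_in − (39.5 + 41.9) = 30.600 Gt C/yr.
Total input to the downstream reservoir = 30.600 + 7.63 = 38.230 Gt C/yr; at steady state this equals its total output.
τ = M / F = 1380 / 38.230 = 36.10 yr.

36 yr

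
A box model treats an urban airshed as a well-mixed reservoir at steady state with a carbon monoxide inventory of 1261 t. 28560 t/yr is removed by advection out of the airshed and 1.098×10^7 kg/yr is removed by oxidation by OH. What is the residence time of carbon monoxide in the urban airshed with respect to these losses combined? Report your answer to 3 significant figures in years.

0.0319 yr

Convert the oxidation by OH flux: 1.098×10^7 kg/yr = 10980 t/yr.
Total removal = 28560 + 10980 = 39540 t/yr.
τ = M / ΣF_out = 1261 / 39540 = 0.03189 yr.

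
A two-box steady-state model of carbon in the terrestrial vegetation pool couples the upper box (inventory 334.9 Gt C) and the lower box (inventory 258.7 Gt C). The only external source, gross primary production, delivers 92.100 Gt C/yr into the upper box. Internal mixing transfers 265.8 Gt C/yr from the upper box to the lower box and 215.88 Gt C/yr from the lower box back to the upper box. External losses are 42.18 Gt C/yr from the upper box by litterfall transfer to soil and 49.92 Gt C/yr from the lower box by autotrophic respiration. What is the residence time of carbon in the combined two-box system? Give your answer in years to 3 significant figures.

6.45 yr

Treat the two boxes together as one reservoir: the mixing fluxes between them are internal recycling, so τ = ΣM / Σ(external losses).
M_total = 334.9 + 258.7 = 593.60 Gt C.
ΣF_external_out = 42.18 + 49.92 = 92.100 Gt C/yr.
τ = M_total / ΣF_ext = 593.60 / 92.100 = 6.445 yr.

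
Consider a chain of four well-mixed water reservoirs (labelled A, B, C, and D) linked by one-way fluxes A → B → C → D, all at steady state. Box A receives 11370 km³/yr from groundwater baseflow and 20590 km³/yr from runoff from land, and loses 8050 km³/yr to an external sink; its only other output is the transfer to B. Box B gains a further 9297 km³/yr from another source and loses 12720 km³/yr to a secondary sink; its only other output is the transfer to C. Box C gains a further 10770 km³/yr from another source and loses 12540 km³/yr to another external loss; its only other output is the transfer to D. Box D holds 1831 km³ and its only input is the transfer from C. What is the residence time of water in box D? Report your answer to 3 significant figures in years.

0.0978 yr

Box A: F(A→B) = (11370 + 20590) − 8050 = 23910 km³/yr.
Box B: F(B→C) = (23910 + 9297) − 12720 = 20487 km³/yr.
Box C: F(C→D) = (20487 + 10770) − 12540 = 18717 km³/yr.
Box D throughput = its input = 18717 km³/yr; τ = 1831 / 18717 = 0.09783 yr.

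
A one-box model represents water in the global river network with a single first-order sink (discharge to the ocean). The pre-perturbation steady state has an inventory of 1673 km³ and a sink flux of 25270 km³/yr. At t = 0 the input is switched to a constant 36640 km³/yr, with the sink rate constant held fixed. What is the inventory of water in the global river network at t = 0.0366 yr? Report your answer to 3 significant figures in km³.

Residence time τ = M₀/F₀ = 0.06620 yr. The eventual steady state is M_∞ = M₀·(F₁/F₀) = 1673 × 36640/25270 = 2425.8 km³.
The anomaly ΔM(t) = M(t) − M_∞ decays as ΔM₀·e^(−t/τ) with ΔM₀ = 1673 − 2425.8 = −752.8 km³.
At t = 0.0366 yr, e^(−t/τ) = e^(−0.5528) = 0.5753, so ΔM = −433.1 km³ and M = 2425.8 − 433.1 = 1992.7 km³.

1990 km³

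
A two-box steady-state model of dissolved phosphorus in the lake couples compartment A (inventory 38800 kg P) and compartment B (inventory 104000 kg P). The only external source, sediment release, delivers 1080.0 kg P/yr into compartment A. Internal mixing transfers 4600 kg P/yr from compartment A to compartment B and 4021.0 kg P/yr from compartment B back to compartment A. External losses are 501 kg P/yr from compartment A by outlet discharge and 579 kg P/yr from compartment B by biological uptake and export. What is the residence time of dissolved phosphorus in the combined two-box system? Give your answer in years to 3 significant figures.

132 yr

Residence time in the combined system uses the total inventory and the total *external* removal — internal exchanges between the two boxes cancel.
M_total = 38800 + 104000 = 142800 kg P.
ΣF_external_out = 501 + 579 = 1080.0 kg P/yr.
τ = M_total / ΣF_ext = 142800 / 1080.0 = 132.2 yr.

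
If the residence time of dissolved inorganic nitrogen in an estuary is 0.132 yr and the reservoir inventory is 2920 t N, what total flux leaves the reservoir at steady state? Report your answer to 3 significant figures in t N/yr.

22100 t N/yr

F = M / τ = 2920 / 0.132 = 22120 t N/yr.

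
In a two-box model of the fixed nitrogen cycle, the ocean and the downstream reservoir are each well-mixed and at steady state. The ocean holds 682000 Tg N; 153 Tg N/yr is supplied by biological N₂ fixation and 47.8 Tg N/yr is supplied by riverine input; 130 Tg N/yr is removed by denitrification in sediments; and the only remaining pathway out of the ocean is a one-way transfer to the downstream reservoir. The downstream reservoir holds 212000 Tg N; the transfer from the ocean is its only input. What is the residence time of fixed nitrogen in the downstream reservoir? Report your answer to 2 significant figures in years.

Balance the ocean: ΣF_in = 153 + 47.8 = 200.80 Tg N/yr.
Transfer to the downstream reservoir = ΣF_in − (130) = 70.800 Tg N/yr.
At steady state the output of the downstream reservoir equals its input, 70.800 Tg N/yr.
τ = M / F = 212000 / 70.800 = 2994 yr.

3000 yr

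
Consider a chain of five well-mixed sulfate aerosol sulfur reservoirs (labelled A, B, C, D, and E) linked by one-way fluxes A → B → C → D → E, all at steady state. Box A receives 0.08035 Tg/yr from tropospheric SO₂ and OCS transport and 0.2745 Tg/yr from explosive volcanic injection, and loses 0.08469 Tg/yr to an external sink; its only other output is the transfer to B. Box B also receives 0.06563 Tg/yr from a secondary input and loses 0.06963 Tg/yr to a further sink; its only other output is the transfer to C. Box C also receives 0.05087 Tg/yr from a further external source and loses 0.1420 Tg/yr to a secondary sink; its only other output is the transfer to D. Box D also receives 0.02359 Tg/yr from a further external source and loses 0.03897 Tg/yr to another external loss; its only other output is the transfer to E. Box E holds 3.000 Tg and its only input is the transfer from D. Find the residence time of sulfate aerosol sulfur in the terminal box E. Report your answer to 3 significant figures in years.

Box A: F(A→B) = (0.08035 + 0.2745) − 0.08469 = 0.27016 Tg/yr.
Box B: F(B→C) = (0.27016 + 0.06563) − 0.06963 = 0.26616 Tg/yr.
Box C: F(C→D) = (0.26616 + 0.05087) − 0.1420 = 0.17503 Tg/yr.
Box D: F(D→E) = (0.17503 + 0.02359) − 0.03897 = 0.15965 Tg/yr.
Box E throughput = its input = 0.15965 Tg/yr; τ = 3.000 / 0.15965 = 18.79 yr.

18.8 yr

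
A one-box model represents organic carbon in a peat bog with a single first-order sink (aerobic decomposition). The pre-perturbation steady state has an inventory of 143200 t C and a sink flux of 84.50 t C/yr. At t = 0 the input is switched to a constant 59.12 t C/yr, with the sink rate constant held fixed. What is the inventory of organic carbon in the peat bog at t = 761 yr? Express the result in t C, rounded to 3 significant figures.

128000 t C

τ = M₀/F₀ = 143200/84.50 = 1695 yr; rate constant k = 1/τ.
New steady state M_∞ = F₁/k = F₁·τ = 59.12 × 1695 = 100190 t C.
M(t) = M_∞ + (M₀ − M_∞)·e^(−t/τ); t/τ = 761/1695 = 0.4491, so e^(−t/τ) = 0.6382.
M(t) = 100190 + 43010 × 0.6382 = 127640 t C.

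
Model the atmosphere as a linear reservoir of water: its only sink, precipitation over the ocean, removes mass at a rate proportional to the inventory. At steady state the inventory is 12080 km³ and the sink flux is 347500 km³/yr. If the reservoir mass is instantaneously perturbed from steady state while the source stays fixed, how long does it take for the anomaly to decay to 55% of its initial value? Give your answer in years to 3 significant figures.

For a linear reservoir the anomaly decays as exp(−t/τ) with τ = M/F = 12080/347500 = 0.03476 yr.
exp(−t/τ) = 0.55 ⇒ t = −τ ln(0.55) = 0.03476 × 0.5978 = 0.02078 yr.

0.0208 yr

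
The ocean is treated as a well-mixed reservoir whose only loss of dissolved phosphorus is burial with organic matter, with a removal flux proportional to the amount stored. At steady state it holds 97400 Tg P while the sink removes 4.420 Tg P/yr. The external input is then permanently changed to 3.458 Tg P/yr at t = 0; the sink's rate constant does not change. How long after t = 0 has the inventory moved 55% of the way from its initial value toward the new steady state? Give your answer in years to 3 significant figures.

17600 yr

τ = M₀/F₀ = 97400/4.420 = 22040 yr.
The remaining gap fraction is e^(−t/τ); 55% covered ⇒ e^(−t/τ) = 0.450.
t = −τ ln(0.450) = 22040 × 0.7985 = 17600 yr.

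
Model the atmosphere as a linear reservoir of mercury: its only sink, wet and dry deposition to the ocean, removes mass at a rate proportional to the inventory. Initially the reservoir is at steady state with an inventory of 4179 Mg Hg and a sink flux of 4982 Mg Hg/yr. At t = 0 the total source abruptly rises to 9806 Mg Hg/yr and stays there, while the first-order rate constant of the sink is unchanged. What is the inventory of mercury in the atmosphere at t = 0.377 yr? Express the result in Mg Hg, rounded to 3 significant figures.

Residence time τ = M₀/F₀ = 0.8388 yr. The eventual steady state is M_∞ = M₀·(F₁/F₀) = 4179 × 9806/4982 = 8225.5 Mg Hg.
The anomaly ΔM(t) = M(t) − M_∞ decays as ΔM₀·e^(−t/τ) with ΔM₀ = 4179 − 8225.5 = −4046 Mg Hg.
At t = 0.377 yr, e^(−t/τ) = e^(−0.4494) = 0.6380, so ΔM = −2582 Mg Hg and M = 8225.5 − 2582 = 5643.9 Mg Hg.

5640 Mg Hg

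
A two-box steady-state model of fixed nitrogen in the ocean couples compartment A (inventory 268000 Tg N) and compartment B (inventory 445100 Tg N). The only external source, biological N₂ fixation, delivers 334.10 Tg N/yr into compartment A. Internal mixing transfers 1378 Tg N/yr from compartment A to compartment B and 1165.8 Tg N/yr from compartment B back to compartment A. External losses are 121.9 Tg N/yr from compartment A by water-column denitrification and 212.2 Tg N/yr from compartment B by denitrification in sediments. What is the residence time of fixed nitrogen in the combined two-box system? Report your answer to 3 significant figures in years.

2130 yr

Treat the two boxes together as one reservoir: the mixing fluxes between them are internal recycling, so τ = ΣM / Σ(external losses).
M_total = 268000 + 445100 = 713100 Tg N.
ΣF_external_out = 121.9 + 212.2 = 334.10 Tg N/yr.
τ = M_total / ΣF_ext = 713100 / 334.10 = 2134 yr.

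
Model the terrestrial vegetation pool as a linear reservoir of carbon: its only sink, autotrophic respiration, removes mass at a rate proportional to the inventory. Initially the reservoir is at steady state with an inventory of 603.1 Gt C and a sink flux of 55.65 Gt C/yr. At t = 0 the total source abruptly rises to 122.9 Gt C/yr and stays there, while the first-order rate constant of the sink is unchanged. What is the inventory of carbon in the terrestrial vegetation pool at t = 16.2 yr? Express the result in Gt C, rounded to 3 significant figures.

Residence time τ = M₀/F₀ = 10.84 yr. The eventual steady state is M_∞ = M₀·(F₁/F₀) = 603.1 × 122.9/55.65 = 1331.9 Gt C.
The anomaly ΔM(t) = M(t) − M_∞ decays as ΔM₀·e^(−t/τ) with ΔM₀ = 603.1 − 1331.9 = −728.8 Gt C.
At t = 16.2 yr, e^(−t/τ) = e^(−1.495) = 0.2243, so ΔM = −163.5 Gt C and M = 1331.9 − 163.5 = 1168.4 Gt C.

1170 Gt C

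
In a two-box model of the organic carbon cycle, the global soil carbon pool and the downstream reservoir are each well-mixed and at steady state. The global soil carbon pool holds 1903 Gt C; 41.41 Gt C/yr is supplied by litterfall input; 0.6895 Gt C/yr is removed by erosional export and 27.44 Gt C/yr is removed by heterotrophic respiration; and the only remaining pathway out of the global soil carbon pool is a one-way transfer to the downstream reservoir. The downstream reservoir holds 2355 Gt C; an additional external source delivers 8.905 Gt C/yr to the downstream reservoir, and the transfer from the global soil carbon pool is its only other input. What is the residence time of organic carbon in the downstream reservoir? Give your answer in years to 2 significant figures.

Balance the global soil carbon pool: ΣF_in = 41.410 Gt C/yr.
Transfer to the downstream reservoir = ΣF_in − (0.6895 + 27.44) = 13.280 Gt C/yr.
Total input to the downstream reservoir = 13.280 + 8.905 = 22.185 Gt C/yr; at steady state this equals its total output.
τ = M / F = 2355 / 22.185 = 106.2 yr.

110 yr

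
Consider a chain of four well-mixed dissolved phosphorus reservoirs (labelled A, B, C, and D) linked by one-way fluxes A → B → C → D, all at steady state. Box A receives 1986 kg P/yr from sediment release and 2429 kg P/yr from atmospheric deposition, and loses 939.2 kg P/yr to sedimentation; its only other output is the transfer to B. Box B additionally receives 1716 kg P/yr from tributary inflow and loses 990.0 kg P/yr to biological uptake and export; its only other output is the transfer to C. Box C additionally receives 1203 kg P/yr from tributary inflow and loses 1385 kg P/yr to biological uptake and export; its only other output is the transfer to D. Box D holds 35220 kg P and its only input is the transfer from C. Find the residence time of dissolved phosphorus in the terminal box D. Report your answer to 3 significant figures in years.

Box A: F(A→B) = (1986 + 2429) − 939.2 = 3475.8 kg P/yr.
Box B: F(B→C) = (3475.8 + 1716) − 990.0 = 4201.8 kg P/yr.
Box C: F(C→D) = (4201.8 + 1203) − 1385 = 4019.8 kg P/yr.
Box D throughput = its input = 4019.8 kg P/yr; τ = 35220 / 4019.8 = 8.762 yr.

8.76 yr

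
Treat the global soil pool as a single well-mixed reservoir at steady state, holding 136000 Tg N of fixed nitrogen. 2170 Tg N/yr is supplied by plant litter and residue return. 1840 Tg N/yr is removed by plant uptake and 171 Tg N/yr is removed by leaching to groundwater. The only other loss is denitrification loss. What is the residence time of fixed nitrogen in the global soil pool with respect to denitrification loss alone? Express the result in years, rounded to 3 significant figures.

At steady state ΣF_in = ΣF_out.
ΣF_in = 2170.0 Tg N/yr.
Denitrification loss flux = ΣF_in − (1840 + 171) = 2170.0 − 2011 = 159.0 Tg N/yr.
τ = M / F = 136000 / 159.0 = 855.3 yr.

855 yr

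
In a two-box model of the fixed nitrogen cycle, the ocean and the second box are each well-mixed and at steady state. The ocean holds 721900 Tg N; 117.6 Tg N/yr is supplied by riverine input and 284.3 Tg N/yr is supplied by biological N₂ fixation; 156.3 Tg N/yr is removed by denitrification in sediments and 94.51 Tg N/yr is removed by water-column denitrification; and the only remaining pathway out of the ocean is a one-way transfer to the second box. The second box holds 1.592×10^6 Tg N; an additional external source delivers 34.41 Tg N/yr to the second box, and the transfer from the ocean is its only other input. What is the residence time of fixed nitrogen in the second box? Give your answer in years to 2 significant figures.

Balance the ocean: ΣF_in = 117.6 + 284.3 = 401.90 Tg N/yr.
Transfer to the second box = ΣF_in − (156.3 + 94.51) = 151.09 Tg N/yr.
Total input to the second box = 151.09 + 34.41 = 185.50 Tg N/yr; at steady state this equals its total output.
τ = M / F = 1.592×10^6 / 185.50 = 8582 yr.

8600 yr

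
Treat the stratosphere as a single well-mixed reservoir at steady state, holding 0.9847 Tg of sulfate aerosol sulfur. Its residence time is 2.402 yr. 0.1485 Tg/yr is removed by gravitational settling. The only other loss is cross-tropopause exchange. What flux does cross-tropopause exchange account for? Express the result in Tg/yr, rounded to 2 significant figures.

Total removal F = M/τ = 0.9847 / 2.402 = 0.4100 Tg/yr.
Cross-tropopause exchange = F − (0.1485) = 0.4100 − 0.1485 = 0.2615 Tg/yr.

0.26 Tg/yr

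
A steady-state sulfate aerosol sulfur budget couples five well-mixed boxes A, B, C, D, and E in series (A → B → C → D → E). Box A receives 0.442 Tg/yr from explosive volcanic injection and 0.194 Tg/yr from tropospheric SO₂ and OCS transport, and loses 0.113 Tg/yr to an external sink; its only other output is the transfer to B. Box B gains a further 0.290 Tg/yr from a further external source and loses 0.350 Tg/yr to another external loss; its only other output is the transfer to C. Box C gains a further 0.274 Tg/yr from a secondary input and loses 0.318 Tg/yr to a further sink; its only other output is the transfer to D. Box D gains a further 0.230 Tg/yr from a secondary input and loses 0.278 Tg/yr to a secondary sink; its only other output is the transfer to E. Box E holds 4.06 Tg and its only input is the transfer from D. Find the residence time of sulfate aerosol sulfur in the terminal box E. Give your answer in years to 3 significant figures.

10.9 yr

Box A: F(A→B) = (0.442 + 0.194) − 0.113 = 0.52300 Tg/yr.
Box B: F(B→C) = (0.52300 + 0.290) − 0.350 = 0.46300 Tg/yr.
Box C: F(C→D) = (0.46300 + 0.274) − 0.318 = 0.41900 Tg/yr.
Box D: F(D→E) = (0.41900 + 0.230) − 0.278 = 0.37100 Tg/yr.
Box E throughput = its input = 0.37100 Tg/yr; τ = 4.06 / 0.37100 = 10.94 yr.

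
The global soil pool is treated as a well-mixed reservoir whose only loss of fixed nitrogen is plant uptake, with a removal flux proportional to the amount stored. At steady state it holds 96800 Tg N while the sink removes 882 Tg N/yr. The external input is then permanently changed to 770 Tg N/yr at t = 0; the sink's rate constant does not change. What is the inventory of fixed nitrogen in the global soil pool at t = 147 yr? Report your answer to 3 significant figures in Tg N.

87700 Tg N

The sink rate constant is k = F₀/M₀ = 882/96800 = 0.009112 yr⁻¹.
Solving dM/dt = F₁ − kM with M(0) = M₀ gives M(t) = F₁/k + (M₀ − F₁/k)·e^(−kt).
F₁/k = 770/0.009112 = 84508 Tg N; kt = 0.009112 × 147 = 1.339, e^(−kt) = 0.2620.
M(147) = 84508 + (96800 − 84508) × 0.2620 = 84508 + 3221 = 87728 Tg N.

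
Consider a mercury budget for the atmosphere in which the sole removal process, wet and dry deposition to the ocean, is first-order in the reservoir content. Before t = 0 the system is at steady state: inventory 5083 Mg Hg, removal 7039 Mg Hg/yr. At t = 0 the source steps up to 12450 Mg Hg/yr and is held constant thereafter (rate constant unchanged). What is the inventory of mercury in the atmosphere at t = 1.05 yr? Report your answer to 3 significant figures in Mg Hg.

8080 Mg Hg

The sink rate constant is k = F₀/M₀ = 7039/5083 = 1.385 yr⁻¹.
Solving dM/dt = F₁ − kM with M(0) = M₀ gives M(t) = F₁/k + (M₀ − F₁/k)·e^(−kt).
F₁/k = 12450/1.385 = 8990.4 Mg Hg; kt = 1.385 × 1.05 = 1.454, e^(−kt) = 0.2336.
M(1.05) = 8990.4 + (5083 − 8990.4) × 0.2336 = 8990.4 − 912.9 = 8077.5 Mg Hg.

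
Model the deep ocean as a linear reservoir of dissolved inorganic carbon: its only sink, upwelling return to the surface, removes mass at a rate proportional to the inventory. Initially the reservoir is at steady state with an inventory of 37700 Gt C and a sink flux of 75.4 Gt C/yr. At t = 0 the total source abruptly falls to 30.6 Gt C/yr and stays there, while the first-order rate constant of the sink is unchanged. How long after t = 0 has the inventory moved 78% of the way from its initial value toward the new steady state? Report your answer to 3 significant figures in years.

τ = M₀/F₀ = 37700/75.4 = 500.0 yr.
The remaining gap fraction is e^(−t/τ); 78% covered ⇒ e^(−t/τ) = 0.220.
t = −τ ln(0.220) = 500.0 × 1.514 = 757.1 yr.

757 yr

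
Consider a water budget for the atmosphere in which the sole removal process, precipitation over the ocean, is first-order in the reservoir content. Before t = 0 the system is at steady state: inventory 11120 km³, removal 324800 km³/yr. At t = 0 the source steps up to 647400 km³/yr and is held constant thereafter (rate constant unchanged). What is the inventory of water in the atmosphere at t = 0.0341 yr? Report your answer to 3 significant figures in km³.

18100 km³

The sink rate constant is k = F₀/M₀ = 324800/11120 = 29.21 yr⁻¹.
Solving dM/dt = F₁ − kM with M(0) = M₀ gives M(t) = F₁/k + (M₀ − F₁/k)·e^(−kt).
F₁/k = 647400/29.21 = 22165 km³; kt = 29.21 × 0.0341 = 0.9960, e^(−kt) = 0.3693.
M(0.0341) = 22165 + (11120 − 22165) × 0.3693 = 22165 − 4079 = 18085 km³.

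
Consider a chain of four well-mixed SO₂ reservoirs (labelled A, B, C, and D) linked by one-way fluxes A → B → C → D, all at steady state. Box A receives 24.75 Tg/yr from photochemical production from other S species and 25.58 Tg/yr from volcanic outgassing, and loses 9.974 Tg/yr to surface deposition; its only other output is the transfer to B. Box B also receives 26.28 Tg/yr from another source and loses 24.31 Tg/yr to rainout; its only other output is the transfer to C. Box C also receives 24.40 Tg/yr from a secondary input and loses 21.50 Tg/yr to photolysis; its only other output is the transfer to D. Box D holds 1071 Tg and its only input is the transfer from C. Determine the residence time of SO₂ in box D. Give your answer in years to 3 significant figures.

Box A: F(A→B) = (24.75 + 25.58) − 9.974 = 40.356 Tg/yr.
Box B: F(B→C) = (40.356 + 26.28) − 24.31 = 42.326 Tg/yr.
Box C: F(C→D) = (42.326 + 24.40) − 21.50 = 45.226 Tg/yr.
Box D throughput = its input = 45.226 Tg/yr; τ = 1071 / 45.226 = 23.68 yr.

23.7 yr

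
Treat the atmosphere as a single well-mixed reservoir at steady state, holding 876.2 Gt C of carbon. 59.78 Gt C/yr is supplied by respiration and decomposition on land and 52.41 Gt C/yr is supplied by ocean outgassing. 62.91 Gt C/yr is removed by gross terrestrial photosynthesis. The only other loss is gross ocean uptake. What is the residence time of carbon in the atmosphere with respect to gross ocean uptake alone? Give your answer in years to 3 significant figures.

17.8 yr

At steady state ΣF_in = ΣF_out.
ΣF_in = 59.78 + 52.41 = 112.19 Gt C/yr.
Gross ocean uptake flux = ΣF_in − (62.91) = 112.19 − 62.91 = 49.28 Gt C/yr.
τ = M / F = 876.2 / 49.28 = 17.78 yr.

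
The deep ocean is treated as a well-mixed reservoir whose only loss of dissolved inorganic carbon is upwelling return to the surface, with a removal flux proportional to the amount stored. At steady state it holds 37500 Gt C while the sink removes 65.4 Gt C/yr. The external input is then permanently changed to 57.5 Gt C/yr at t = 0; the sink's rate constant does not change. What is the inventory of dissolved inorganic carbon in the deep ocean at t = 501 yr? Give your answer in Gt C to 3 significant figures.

The sink rate constant is k = F₀/M₀ = 65.4/37500 = 0.001744 yr⁻¹.
Solving dM/dt = F₁ − kM with M(0) = M₀ gives M(t) = F₁/k + (M₀ − F₁/k)·e^(−kt).
F₁/k = 57.5/0.001744 = 32970 Gt C; kt = 0.001744 × 501 = 0.8737, e^(−kt) = 0.4174.
M(501) = 32970 + (37500 − 32970) × 0.4174 = 32970 + 1891 = 34861 Gt C.

34900 Gt C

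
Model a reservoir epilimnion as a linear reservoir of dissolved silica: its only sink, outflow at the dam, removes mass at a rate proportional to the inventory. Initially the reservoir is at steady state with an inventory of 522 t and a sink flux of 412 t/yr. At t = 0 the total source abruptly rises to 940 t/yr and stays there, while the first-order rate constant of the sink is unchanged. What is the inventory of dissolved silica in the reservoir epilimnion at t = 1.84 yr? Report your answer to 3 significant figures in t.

1030 t

Residence time τ = M₀/F₀ = 1.267 yr. The eventual steady state is M_∞ = M₀·(F₁/F₀) = 522 × 940/412 = 1191.0 t.
The anomaly ΔM(t) = M(t) − M_∞ decays as ΔM₀·e^(−t/τ) with ΔM₀ = 522 − 1191.0 = −669.0 t.
At t = 1.84 yr, e^(−t/τ) = e^(−1.452) = 0.2340, so ΔM = −156.6 t and M = 1191.0 − 156.6 = 1034.4 t.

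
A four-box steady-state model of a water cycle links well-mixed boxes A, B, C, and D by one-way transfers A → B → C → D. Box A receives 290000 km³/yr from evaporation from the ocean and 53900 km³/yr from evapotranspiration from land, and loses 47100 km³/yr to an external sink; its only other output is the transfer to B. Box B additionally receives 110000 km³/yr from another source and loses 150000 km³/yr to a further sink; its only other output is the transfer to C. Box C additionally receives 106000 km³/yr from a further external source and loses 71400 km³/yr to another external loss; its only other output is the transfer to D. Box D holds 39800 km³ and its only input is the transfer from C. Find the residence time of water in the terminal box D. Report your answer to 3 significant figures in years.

Box A: F(A→B) = (290000 + 53900) − 47100 = 296800 km³/yr.
Box B: F(B→C) = (296800 + 110000) − 150000 = 256800 km³/yr.
Box C: F(C→D) = (256800 + 106000) − 71400 = 291400 km³/yr.
Box D throughput = its input = 291400 km³/yr; τ = 39800 / 291400 = 0.1366 yr.

0.137 yr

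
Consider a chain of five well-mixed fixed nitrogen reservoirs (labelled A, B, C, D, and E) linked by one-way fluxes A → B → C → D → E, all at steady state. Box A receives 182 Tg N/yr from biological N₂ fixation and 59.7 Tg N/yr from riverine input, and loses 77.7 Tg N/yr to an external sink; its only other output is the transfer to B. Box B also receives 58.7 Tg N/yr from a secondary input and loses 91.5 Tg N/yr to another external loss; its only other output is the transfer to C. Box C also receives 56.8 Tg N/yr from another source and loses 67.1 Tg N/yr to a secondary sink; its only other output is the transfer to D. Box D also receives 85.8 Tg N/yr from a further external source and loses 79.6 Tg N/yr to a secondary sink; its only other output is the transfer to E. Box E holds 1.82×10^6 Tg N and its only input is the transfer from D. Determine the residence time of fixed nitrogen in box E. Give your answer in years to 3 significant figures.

14300 yr

Box A: F(A→B) = (182 + 59.7) − 77.7 = 164.00 Tg N/yr.
Box B: F(B→C) = (164.00 + 58.7) − 91.5 = 131.20 Tg N/yr.
Box C: F(C→D) = (131.20 + 56.8) − 67.1 = 120.90 Tg N/yr.
Box D: F(D→E) = (120.90 + 85.8) − 79.6 = 127.10 Tg N/yr.
Box E throughput = its input = 127.10 Tg N/yr; τ = 1.82×10^6 / 127.10 = 14320 yr.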